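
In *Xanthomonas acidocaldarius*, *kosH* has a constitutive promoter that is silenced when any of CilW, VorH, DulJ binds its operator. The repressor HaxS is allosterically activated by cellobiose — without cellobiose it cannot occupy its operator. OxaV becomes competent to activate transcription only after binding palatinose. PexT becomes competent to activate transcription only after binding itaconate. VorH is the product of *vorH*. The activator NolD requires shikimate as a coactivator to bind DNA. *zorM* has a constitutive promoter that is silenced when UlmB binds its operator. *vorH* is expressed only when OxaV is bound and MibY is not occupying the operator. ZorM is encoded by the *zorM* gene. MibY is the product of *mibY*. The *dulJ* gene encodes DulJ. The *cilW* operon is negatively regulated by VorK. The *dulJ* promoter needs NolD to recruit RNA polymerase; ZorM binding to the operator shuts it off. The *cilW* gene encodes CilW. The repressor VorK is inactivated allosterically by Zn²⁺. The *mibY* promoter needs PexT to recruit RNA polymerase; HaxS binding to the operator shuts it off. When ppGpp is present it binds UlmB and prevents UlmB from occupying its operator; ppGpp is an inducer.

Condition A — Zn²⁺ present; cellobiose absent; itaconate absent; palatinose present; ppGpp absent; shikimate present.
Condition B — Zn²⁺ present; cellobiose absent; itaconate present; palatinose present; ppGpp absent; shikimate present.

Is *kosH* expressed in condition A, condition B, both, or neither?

neither

Condition A:
Zn²⁺ is present, so VorK is inactive.
With no repressor bound, *cilW* is transcribed.
So CilW is produced and active.
Cellobiose is absent, so HaxS is inactive.
Itaconate is absent, so PexT is inactive.
Required activator PexT is absent, so *mibY* is not transcribed.
So MibY is not produced.
Palatinose is present, so OxaV is active.
No repressor is bound and OxaV is active, so *vorH* is transcribed.
So VorH is produced and active.
ppGpp is absent, so UlmB is active.
With repressor UlmB bound, *zorM* is not transcribed.
So ZorM is not produced.
Shikimate is present, so NolD is active.
No repressor is bound and NolD is active, so *dulJ* is transcribed.
So DulJ is produced and active.
With repressor CilW bound, *kosH* is not transcribed.
→ *kosH* is OFF in A.
Condition B:
Zn²⁺ is present, so VorK is inactive.
With no repressor bound, *cilW* is transcribed.
So CilW is produced and active.
Cellobiose is absent, so HaxS is inactive.
Itaconate is present, so PexT is active.
No repressor is bound and PexT is active, so *mibY* is transcribed.
So MibY is produced and active.
Palatinose is present, so OxaV is active.
With repressor MibY bound, *vorH* is not transcribed.
So VorH is not produced.
ppGpp is absent, so UlmB is active.
With repressor UlmB bound, *zorM* is not transcribed.
So ZorM is not produced.
Shikimate is present, so NolD is active.
No repressor is bound and NolD is active, so *dulJ* is transcribed.
So DulJ is produced and active.
With repressor CilW bound, *kosH* is not transcribed.
→ *kosH* is OFF in B.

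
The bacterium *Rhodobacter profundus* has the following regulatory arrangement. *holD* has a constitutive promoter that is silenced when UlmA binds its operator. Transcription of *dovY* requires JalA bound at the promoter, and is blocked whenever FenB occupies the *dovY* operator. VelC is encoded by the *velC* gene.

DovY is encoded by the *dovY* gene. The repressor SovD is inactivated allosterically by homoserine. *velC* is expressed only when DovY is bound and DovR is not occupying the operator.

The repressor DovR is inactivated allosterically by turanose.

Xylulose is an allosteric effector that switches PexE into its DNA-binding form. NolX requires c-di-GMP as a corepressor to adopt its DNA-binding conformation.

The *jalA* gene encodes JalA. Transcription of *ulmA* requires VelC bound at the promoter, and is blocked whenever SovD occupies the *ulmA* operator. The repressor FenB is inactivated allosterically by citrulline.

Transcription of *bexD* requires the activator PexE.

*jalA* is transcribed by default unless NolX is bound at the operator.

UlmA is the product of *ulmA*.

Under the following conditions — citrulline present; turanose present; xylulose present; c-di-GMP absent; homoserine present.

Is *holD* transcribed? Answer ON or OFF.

OFF

c-di-GMP is absent, so NolX is inactive.
With no repressor bound, *jalA* is transcribed.
So JalA is produced and active.
Citrulline is present, so FenB is inactive.
No repressor is bound and JalA is active, so *dovY* is transcribed.
So DovY is produced and active.
Turanose is present, so DovR is inactive.
No repressor is bound and DovY is active, so *velC* is transcribed.
So VelC is produced and active.
Homoserine is present, so SovD is inactive.
No repressor is bound and VelC is active, so *ulmA* is transcribed.
So UlmA is produced and active.
With repressor UlmA bound, *holD* is not transcribed.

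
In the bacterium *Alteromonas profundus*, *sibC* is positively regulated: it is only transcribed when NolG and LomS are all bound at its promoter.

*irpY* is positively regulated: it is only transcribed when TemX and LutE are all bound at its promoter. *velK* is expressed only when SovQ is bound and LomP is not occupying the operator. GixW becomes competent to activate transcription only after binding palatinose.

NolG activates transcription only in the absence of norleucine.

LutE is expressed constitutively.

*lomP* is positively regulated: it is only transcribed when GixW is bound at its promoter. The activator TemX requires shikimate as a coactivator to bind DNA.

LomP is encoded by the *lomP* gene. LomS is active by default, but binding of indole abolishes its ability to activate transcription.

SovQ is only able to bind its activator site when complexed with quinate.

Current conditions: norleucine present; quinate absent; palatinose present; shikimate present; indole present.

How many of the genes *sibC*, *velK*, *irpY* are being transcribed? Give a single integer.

Norleucine is present, so NolG is inactive.
Indole is present, so LomS is inactive.
Required activator NolG is absent, so *sibC* is not transcribed.
→ *sibC* is OFF.
Palatinose is present, so GixW is active.
No repressor is bound and GixW is active, so *lomP* is transcribed.
So LomP is produced and active.
Quinate is absent, so SovQ is inactive.
With repressor LomP bound, *velK* is not transcribed.
→ *velK* is OFF.
Shikimate is present, so TemX is active.
LutE is produced constitutively and is active.
No repressor is bound and TemX and LutE are active, so *irpY* is transcribed.
→ *irpY* is ON.
1 of the 3 genes is transcribed.

1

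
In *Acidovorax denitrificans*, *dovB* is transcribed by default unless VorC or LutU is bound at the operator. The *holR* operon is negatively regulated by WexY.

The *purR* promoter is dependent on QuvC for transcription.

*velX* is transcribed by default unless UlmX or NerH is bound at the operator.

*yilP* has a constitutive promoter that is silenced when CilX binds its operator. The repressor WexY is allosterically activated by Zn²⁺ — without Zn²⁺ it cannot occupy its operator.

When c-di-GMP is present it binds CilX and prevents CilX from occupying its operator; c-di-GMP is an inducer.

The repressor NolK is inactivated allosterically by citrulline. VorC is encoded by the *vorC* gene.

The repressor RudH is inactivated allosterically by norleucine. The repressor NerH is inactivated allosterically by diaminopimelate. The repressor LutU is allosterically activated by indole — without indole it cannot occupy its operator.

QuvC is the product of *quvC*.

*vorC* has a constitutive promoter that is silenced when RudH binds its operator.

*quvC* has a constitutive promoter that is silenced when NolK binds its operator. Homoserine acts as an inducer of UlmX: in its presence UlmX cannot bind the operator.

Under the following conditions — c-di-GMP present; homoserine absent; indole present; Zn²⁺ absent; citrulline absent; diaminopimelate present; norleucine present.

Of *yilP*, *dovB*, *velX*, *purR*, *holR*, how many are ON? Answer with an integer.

2

c-di-GMP is present, so CilX is inactive.
With no repressor bound, *yilP* is transcribed.
→ *yilP* is ON.
Norleucine is present, so RudH is inactive.
With no repressor bound, *vorC* is transcribed.
So VorC is produced and active.
Indole is present, so LutU is active.
With repressor VorC bound, *dovB* is not transcribed.
→ *dovB* is OFF.
Homoserine is absent, so UlmX is active.
Diaminopimelate is present, so NerH is inactive.
With repressor UlmX bound, *velX* is not transcribed.
→ *velX* is OFF.
Citrulline is absent, so NolK is active.
With repressor NolK bound, *quvC* is not transcribed.
So QuvC is not produced.
Required activator QuvC is absent, so *purR* is not transcribed.
→ *purR* is OFF.
Zn²⁺ is absent, so WexY is inactive.
With no repressor bound, *holR* is transcribed.
→ *holR* is ON.
2 of the 5 genes are transcribed.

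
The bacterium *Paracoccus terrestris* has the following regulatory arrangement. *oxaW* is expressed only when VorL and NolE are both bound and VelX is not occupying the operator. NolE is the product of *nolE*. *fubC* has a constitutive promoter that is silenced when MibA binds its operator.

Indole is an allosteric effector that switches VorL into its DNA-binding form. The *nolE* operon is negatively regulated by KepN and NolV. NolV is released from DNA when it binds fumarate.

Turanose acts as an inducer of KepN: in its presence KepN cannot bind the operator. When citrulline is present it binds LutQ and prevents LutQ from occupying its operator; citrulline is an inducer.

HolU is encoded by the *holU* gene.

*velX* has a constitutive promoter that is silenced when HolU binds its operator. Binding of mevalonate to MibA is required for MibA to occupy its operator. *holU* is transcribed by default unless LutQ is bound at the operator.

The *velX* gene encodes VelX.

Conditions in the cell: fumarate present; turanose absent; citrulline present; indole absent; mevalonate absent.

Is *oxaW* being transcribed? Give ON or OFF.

OFF

Indole is absent, so VorL is inactive.
Citrulline is present, so LutQ is inactive.
With no repressor bound, *holU* is transcribed.
So HolU is produced and active.
With repressor HolU bound, *velX* is not transcribed.
So VelX is not produced.
Turanose is absent, so KepN is active.
Fumarate is present, so NolV is inactive.
With repressor KepN bound, *nolE* is not transcribed.
So NolE is not produced.
Required activator VorL is absent, so *oxaW* is not transcribed.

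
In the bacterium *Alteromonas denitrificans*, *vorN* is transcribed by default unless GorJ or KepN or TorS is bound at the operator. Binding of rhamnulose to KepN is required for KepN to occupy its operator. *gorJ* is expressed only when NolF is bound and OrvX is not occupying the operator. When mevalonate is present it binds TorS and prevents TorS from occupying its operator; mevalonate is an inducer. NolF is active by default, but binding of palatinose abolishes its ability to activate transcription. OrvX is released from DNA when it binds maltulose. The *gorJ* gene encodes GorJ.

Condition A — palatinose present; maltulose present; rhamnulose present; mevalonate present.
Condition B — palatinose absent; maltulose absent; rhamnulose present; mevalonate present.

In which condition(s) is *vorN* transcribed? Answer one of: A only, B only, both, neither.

neither

Condition A:
Palatinose is present, so NolF is inactive.
Maltulose is present, so OrvX is inactive.
Required activator NolF is absent, so *gorJ* is not transcribed.
So GorJ is not produced.
Rhamnulose is present, so KepN is active.
Mevalonate is present, so TorS is inactive.
With repressor KepN bound, *vorN* is not transcribed.
→ *vorN* is OFF in A.
Condition B:
Palatinose is absent, so NolF is active.
Maltulose is absent, so OrvX is active.
With repressor OrvX bound, *gorJ* is not transcribed.
So GorJ is not produced.
Rhamnulose is present, so KepN is active.
Mevalonate is present, so TorS is inactive.
With repressor KepN bound, *vorN* is not transcribed.
→ *vorN* is OFF in B.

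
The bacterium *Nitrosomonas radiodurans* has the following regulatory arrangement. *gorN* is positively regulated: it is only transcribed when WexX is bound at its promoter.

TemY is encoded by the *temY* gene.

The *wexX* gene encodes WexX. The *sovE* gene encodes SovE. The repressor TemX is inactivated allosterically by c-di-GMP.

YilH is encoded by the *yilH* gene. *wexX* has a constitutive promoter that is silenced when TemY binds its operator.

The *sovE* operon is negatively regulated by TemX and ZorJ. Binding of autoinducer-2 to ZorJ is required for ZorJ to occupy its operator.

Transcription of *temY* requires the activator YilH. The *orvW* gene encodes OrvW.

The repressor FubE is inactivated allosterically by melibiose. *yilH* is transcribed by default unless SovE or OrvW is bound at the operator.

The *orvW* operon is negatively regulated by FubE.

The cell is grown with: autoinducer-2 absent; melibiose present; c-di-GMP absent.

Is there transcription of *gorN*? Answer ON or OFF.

ON

c-di-GMP is absent, so TemX is active.
Autoinducer-2 is absent, so ZorJ is inactive.
With repressor TemX bound, *sovE* is not transcribed.
So SovE is not produced.
Melibiose is present, so FubE is inactive.
With no repressor bound, *orvW* is transcribed.
So OrvW is produced and active.
With repressor OrvW bound, *yilH* is not transcribed.
So YilH is not produced.
Required activator YilH is absent, so *temY* is not transcribed.
So TemY is not produced.
With no repressor bound, *wexX* is transcribed.
So WexX is produced and active.
No repressor is bound and WexX is active, so *gorN* is transcribed.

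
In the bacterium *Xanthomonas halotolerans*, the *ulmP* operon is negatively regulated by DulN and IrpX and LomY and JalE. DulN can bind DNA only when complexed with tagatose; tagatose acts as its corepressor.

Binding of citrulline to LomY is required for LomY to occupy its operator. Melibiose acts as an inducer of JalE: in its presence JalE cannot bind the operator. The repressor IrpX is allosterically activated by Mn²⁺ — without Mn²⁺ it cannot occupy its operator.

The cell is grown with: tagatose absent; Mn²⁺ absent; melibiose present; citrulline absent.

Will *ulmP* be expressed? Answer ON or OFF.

Tagatose is absent, so DulN is inactive.
Mn²⁺ is absent, so IrpX is inactive.
Citrulline is absent, so LomY is inactive.
Melibiose is present, so JalE is inactive.
With no repressor bound, *ulmP* is transcribed.

ON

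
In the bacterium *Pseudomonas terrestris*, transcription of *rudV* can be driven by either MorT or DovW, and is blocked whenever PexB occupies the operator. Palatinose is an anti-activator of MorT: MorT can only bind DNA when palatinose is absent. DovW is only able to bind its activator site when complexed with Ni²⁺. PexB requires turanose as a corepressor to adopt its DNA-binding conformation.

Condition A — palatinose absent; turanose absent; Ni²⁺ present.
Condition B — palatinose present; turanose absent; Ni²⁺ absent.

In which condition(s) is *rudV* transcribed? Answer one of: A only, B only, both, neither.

A only

Condition A:
Palatinose is absent, so MorT is active.
Turanose is absent, so PexB is inactive.
Ni²⁺ is present, so DovW is active.
Activator MorT is present, so *rudV* is transcribed.
→ *rudV* is ON in A.
Condition B:
Palatinose is present, so MorT is inactive.
Turanose is absent, so PexB is inactive.
Ni²⁺ is absent, so DovW is inactive.
No activator is available at the *rudV* promoter, so *rudV* is not transcribed.
→ *rudV* is OFF in B.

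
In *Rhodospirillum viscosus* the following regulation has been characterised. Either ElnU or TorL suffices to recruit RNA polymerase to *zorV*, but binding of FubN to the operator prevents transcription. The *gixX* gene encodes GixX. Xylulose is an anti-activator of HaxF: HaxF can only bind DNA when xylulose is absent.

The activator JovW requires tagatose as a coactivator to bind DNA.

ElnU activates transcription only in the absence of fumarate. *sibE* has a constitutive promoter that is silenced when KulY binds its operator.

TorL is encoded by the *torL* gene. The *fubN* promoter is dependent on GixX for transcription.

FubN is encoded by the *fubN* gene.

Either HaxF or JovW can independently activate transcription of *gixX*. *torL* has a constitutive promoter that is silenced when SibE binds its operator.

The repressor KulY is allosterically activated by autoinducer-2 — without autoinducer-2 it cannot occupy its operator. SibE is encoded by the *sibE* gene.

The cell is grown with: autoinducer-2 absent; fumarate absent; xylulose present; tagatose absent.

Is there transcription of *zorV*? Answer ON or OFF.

Fumarate is absent, so ElnU is active.
Autoinducer-2 is absent, so KulY is inactive.
With no repressor bound, *sibE* is transcribed.
So SibE is produced and active.
With repressor SibE bound, *torL* is not transcribed.
So TorL is not produced.
Xylulose is present, so HaxF is inactive.
Tagatose is absent, so JovW is inactive.
No activator is available at the *gixX* promoter, so *gixX* is not transcribed.
So GixX is not produced.
Required activator GixX is absent, so *fubN* is not transcribed.
So FubN is not produced.
Activator ElnU is present, so *zorV* is transcribed.

ON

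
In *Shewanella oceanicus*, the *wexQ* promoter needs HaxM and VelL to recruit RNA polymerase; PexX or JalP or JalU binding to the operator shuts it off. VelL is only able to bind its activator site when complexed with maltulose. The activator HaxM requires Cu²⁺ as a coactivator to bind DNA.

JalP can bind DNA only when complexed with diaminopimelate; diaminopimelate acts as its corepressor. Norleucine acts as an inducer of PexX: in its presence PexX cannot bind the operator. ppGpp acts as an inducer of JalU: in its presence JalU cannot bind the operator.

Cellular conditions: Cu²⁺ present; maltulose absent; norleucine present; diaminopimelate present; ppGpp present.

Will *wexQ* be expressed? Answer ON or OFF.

OFF

Norleucine is present, so PexX is inactive.
Diaminopimelate is present, so JalP is active.
Cu²⁺ is present, so HaxM is active.
Maltulose is absent, so VelL is inactive.
ppGpp is present, so JalU is inactive.
With repressor JalP bound, *wexQ* is not transcribed.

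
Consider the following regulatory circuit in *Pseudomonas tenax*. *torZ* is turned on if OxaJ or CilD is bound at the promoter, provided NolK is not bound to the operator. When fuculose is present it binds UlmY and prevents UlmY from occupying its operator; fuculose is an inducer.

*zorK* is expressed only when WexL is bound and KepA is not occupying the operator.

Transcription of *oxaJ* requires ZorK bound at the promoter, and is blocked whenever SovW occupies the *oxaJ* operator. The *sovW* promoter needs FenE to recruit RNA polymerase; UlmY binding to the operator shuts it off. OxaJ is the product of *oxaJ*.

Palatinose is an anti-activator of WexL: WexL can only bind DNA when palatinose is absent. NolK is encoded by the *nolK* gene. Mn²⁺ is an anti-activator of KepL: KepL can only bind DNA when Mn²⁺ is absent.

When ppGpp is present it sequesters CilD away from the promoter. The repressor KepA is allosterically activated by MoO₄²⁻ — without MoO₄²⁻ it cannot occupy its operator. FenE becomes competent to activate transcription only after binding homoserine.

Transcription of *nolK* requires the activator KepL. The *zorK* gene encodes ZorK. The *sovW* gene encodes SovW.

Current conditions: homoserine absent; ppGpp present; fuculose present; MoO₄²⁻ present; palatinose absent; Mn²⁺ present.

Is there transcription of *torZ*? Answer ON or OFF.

Mn²⁺ is present, so KepL is inactive.
Required activator KepL is absent, so *nolK* is not transcribed.
So NolK is not produced.
Homoserine is absent, so FenE is inactive.
Fuculose is present, so UlmY is inactive.
Required activator FenE is absent, so *sovW* is not transcribed.
So SovW is not produced.
MoO₄²⁻ is present, so KepA is active.
Palatinose is absent, so WexL is active.
With repressor KepA bound, *zorK* is not transcribed.
So ZorK is not produced.
Required activator ZorK is absent, so *oxaJ* is not transcribed.
So OxaJ is not produced.
ppGpp is present, so CilD is inactive.
No activator is available at the *torZ* promoter, so *torZ* is not transcribed.

OFF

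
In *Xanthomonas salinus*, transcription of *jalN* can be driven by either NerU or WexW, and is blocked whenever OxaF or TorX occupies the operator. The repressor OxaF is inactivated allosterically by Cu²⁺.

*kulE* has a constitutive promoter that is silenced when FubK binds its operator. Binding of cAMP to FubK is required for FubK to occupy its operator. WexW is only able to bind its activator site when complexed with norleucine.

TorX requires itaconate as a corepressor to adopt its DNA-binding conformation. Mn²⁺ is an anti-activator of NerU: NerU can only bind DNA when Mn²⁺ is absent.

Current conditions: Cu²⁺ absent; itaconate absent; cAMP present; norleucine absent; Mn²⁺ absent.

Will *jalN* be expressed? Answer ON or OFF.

Mn²⁺ is absent, so NerU is active.
Norleucine is absent, so WexW is inactive.
Cu²⁺ is absent, so OxaF is active.
Itaconate is absent, so TorX is inactive.
With repressor OxaF bound, *jalN* is not transcribed.

OFF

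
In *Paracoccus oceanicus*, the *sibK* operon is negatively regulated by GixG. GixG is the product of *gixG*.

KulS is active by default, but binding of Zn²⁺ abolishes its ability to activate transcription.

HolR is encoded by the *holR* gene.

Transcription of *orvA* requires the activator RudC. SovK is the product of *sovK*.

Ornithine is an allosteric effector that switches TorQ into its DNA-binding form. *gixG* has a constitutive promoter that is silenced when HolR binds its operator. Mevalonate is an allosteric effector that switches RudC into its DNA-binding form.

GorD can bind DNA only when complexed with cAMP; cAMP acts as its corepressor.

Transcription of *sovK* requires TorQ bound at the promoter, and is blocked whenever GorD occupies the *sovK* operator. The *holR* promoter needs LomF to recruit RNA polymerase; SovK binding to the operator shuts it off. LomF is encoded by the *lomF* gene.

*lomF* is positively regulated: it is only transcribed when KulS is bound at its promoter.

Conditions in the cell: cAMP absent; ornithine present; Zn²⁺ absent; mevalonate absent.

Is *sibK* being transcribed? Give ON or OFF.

cAMP is absent, so GorD is inactive.
Ornithine is present, so TorQ is active.
No repressor is bound and TorQ is active, so *sovK* is transcribed.
So SovK is produced and active.
Zn²⁺ is absent, so KulS is active.
No repressor is bound and KulS is active, so *lomF* is transcribed.
So LomF is produced and active.
With repressor SovK bound, *holR* is not transcribed.
So HolR is not produced.
With no repressor bound, *gixG* is transcribed.
So GixG is produced and active.
With repressor GixG bound, *sibK* is not transcribed.

OFF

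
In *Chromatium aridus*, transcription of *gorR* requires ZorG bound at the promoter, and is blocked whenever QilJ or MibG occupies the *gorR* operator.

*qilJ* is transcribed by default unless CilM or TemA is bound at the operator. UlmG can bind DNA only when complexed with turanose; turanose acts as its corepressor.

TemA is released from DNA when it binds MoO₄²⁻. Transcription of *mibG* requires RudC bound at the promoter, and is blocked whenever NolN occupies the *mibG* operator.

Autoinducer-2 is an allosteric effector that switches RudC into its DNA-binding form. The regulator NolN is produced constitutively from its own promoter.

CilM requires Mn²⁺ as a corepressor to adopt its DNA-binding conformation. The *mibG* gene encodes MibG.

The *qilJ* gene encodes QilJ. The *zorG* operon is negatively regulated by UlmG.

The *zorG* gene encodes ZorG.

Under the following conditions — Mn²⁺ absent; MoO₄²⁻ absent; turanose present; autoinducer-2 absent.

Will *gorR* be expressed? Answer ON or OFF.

Mn²⁺ is absent, so CilM is inactive.
MoO₄²⁻ is absent, so TemA is active.
With repressor TemA bound, *qilJ* is not transcribed.
So QilJ is not produced.
Turanose is present, so UlmG is active.
With repressor UlmG bound, *zorG* is not transcribed.
So ZorG is not produced.
NolN is produced constitutively and is active.
Autoinducer-2 is absent, so RudC is inactive.
With repressor NolN bound, *mibG* is not transcribed.
So MibG is not produced.
Required activator ZorG is absent, so *gorR* is not transcribed.

OFF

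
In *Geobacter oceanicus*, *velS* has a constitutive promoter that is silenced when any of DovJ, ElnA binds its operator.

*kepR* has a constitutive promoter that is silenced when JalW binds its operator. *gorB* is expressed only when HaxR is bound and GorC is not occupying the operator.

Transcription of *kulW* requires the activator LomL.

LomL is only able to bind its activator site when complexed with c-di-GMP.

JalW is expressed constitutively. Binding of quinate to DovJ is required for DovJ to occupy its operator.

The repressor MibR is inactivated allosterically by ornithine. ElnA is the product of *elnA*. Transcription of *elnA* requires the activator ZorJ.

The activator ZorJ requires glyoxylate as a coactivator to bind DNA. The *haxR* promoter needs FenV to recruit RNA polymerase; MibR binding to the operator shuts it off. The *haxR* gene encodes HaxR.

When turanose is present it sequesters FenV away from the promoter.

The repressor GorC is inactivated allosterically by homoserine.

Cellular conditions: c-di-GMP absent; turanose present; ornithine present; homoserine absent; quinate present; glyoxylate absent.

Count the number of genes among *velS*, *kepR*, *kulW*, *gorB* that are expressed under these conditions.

0

Quinate is present, so DovJ is active.
Glyoxylate is absent, so ZorJ is inactive.
Required activator ZorJ is absent, so *elnA* is not transcribed.
So ElnA is not produced.
With repressor DovJ bound, *velS* is not transcribed.
→ *velS* is OFF.
JalW is produced constitutively and is active.
With repressor JalW bound, *kepR* is not transcribed.
→ *kepR* is OFF.
c-di-GMP is absent, so LomL is inactive.
Required activator LomL is absent, so *kulW* is not transcribed.
→ *kulW* is OFF.
Ornithine is present, so MibR is inactive.
Turanose is present, so FenV is inactive.
Required activator FenV is absent, so *haxR* is not transcribed.
So HaxR is not produced.
Homoserine is absent, so GorC is active.
With repressor GorC bound, *gorB* is not transcribed.
→ *gorB* is OFF.
0 of the 4 genes are transcribed.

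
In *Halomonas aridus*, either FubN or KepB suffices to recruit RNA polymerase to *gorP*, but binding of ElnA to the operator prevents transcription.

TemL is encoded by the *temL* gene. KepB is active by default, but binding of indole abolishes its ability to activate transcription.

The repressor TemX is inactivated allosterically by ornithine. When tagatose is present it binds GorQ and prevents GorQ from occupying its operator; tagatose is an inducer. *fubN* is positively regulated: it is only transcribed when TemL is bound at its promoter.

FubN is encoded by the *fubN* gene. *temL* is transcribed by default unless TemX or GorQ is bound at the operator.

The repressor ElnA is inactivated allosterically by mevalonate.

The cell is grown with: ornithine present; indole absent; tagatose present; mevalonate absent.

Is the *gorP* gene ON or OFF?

OFF

Ornithine is present, so TemX is inactive.
Tagatose is present, so GorQ is inactive.
With no repressor bound, *temL* is transcribed.
So TemL is produced and active.
No repressor is bound and TemL is active, so *fubN* is transcribed.
So FubN is produced and active.
Indole is absent, so KepB is active.
Mevalonate is absent, so ElnA is active.
With repressor ElnA bound, *gorP* is not transcribed.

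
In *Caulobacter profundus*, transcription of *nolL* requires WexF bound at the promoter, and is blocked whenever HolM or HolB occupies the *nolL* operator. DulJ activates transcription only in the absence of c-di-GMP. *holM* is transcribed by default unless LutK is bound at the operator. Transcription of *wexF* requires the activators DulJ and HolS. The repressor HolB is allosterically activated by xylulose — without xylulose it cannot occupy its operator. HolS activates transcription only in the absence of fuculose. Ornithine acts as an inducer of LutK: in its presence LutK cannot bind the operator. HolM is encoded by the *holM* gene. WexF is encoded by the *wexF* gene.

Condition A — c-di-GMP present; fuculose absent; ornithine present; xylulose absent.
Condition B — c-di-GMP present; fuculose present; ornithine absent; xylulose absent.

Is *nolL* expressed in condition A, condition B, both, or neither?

Condition A:
c-di-GMP is present, so DulJ is inactive.
Fuculose is absent, so HolS is active.
Required activator DulJ is absent, so *wexF* is not transcribed.
So WexF is not produced.
Ornithine is present, so LutK is inactive.
With no repressor bound, *holM* is transcribed.
So HolM is produced and active.
Xylulose is absent, so HolB is inactive.
With repressor HolM bound, *nolL* is not transcribed.
→ *nolL* is OFF in A.
Condition B:
c-di-GMP is present, so DulJ is inactive.
Fuculose is present, so HolS is inactive.
Required activator DulJ is absent, so *wexF* is not transcribed.
So WexF is not produced.
Ornithine is absent, so LutK is active.
With repressor LutK bound, *holM* is not transcribed.
So HolM is not produced.
Xylulose is absent, so HolB is inactive.
Required activator WexF is absent, so *nolL* is not transcribed.
→ *nolL* is OFF in B.

neither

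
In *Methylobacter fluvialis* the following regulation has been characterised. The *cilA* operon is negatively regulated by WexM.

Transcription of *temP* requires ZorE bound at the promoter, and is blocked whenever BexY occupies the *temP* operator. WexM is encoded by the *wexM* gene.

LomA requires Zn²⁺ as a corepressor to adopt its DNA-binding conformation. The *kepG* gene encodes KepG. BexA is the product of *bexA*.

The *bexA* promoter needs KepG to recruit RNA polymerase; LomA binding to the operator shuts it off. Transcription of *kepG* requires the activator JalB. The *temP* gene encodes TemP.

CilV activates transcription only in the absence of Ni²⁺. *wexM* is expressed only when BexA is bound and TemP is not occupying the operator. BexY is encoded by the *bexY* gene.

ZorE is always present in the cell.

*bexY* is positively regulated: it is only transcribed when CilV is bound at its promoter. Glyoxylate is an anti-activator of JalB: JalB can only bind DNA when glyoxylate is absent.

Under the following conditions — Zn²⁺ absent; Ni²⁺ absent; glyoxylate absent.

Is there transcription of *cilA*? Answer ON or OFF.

Ni²⁺ is absent, so CilV is active.
No repressor is bound and CilV is active, so *bexY* is transcribed.
So BexY is produced and active.
ZorE is produced constitutively and is active.
With repressor BexY bound, *temP* is not transcribed.
So TemP is not produced.
Glyoxylate is absent, so JalB is active.
No repressor is bound and JalB is active, so *kepG* is transcribed.
So KepG is produced and active.
Zn²⁺ is absent, so LomA is inactive.
No repressor is bound and KepG is active, so *bexA* is transcribed.
So BexA is produced and active.
No repressor is bound and BexA is active, so *wexM* is transcribed.
So WexM is produced and active.
With repressor WexM bound, *cilA* is not transcribed.

OFF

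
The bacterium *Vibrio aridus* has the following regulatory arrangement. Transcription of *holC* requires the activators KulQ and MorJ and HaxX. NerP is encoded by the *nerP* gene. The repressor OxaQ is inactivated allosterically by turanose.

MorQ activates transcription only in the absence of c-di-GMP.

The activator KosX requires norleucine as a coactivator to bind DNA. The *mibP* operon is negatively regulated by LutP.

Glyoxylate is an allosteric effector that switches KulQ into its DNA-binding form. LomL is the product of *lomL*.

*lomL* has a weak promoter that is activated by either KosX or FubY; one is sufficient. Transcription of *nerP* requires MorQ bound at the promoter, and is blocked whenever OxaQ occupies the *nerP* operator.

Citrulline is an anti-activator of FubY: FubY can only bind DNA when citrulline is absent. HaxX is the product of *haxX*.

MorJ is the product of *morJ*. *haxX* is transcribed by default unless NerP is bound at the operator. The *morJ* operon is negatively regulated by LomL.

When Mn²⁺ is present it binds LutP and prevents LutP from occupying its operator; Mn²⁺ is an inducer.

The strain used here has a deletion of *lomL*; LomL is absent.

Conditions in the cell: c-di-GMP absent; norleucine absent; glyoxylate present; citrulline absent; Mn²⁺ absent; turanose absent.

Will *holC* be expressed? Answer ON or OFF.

ON

Glyoxylate is present, so KulQ is active.
LomL is non-functional in this strain, so it has no effect.
With no repressor bound, *morJ* is transcribed.
So MorJ is produced and active.
c-di-GMP is absent, so MorQ is active.
Turanose is absent, so OxaQ is active.
With repressor OxaQ bound, *nerP* is not transcribed.
So NerP is not produced.
With no repressor bound, *haxX* is transcribed.
So HaxX is produced and active.
No repressor is bound and KulQ and MorJ and HaxX are active, so *holC* is transcribed.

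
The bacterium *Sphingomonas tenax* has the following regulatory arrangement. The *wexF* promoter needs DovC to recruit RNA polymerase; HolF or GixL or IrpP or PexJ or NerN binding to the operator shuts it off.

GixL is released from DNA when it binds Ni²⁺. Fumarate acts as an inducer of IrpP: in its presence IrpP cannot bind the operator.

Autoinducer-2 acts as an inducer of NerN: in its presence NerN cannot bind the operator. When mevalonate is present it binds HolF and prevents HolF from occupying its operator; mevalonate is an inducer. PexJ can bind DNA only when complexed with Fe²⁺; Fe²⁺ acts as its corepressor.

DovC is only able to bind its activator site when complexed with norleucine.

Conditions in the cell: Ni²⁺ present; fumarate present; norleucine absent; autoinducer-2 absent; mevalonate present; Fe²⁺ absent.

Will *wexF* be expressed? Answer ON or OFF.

Mevalonate is present, so HolF is inactive.
Norleucine is absent, so DovC is inactive.
Ni²⁺ is present, so GixL is inactive.
Fumarate is present, so IrpP is inactive.
Fe²⁺ is absent, so PexJ is inactive.
Autoinducer-2 is absent, so NerN is active.
With repressor NerN bound, *wexF* is not transcribed.

OFF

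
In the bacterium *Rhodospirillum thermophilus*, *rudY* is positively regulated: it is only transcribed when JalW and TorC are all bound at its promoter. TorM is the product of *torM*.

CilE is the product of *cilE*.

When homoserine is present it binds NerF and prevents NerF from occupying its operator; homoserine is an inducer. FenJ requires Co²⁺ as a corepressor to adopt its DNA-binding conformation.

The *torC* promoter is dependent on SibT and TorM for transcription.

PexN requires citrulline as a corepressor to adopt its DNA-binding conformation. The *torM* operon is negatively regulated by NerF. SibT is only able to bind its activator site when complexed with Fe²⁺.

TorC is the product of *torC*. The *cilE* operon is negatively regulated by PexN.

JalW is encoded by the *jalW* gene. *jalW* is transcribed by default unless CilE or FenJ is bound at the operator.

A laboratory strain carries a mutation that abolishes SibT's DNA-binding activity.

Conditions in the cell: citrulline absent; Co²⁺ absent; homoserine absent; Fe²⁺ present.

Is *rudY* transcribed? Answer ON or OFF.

OFF

Citrulline is absent, so PexN is inactive.
With no repressor bound, *cilE* is transcribed.
So CilE is produced and active.
Co²⁺ is absent, so FenJ is inactive.
With repressor CilE bound, *jalW* is not transcribed.
So JalW is not produced.
SibT is non-functional in this strain, so it has no effect.
Homoserine is absent, so NerF is active.
With repressor NerF bound, *torM* is not transcribed.
So TorM is not produced.
Required activator SibT is absent, so *torC* is not transcribed.
So TorC is not produced.
Required activator JalW is absent, so *rudY* is not transcribed.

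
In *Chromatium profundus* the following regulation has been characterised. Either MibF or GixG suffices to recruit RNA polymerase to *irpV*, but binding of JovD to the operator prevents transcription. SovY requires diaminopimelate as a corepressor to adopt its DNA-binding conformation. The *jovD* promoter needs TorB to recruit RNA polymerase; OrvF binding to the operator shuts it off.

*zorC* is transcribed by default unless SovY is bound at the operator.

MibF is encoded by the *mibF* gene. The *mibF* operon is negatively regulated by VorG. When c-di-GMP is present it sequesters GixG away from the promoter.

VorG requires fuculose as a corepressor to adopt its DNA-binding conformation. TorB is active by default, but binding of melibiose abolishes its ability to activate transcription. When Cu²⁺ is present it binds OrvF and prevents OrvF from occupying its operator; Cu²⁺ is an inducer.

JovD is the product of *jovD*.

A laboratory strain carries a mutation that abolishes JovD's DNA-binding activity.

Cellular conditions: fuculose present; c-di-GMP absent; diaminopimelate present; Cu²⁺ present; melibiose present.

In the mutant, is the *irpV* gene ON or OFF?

ON

JovD is non-functional in this strain, so it has no effect.
Fuculose is present, so VorG is active.
With repressor VorG bound, *mibF* is not transcribed.
So MibF is not produced.
c-di-GMP is absent, so GixG is active.
Activator GixG is present, so *irpV* is transcribed.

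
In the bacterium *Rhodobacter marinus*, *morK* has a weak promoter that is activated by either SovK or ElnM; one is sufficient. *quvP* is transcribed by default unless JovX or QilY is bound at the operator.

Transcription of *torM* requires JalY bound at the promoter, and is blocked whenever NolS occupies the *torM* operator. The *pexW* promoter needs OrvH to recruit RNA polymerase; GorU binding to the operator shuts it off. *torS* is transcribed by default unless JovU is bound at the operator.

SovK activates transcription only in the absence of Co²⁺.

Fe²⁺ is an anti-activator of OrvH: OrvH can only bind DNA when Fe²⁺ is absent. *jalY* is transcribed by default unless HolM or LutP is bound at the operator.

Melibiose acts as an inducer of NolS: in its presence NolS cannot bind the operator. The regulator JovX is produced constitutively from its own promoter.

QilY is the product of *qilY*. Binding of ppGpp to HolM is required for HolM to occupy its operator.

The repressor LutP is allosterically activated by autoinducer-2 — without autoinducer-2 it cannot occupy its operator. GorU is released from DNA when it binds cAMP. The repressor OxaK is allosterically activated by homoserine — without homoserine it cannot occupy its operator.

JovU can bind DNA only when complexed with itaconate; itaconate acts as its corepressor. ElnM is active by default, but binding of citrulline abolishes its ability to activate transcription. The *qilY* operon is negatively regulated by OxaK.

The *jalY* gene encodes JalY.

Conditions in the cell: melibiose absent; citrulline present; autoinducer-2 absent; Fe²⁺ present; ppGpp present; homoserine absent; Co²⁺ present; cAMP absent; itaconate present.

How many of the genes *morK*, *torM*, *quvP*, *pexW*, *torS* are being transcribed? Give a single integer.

Co²⁺ is present, so SovK is inactive.
Citrulline is present, so ElnM is inactive.
No activator is available at the *morK* promoter, so *morK* is not transcribed.
→ *morK* is OFF.
ppGpp is present, so HolM is active.
Autoinducer-2 is absent, so LutP is inactive.
With repressor HolM bound, *jalY* is not transcribed.
So JalY is not produced.
Melibiose is absent, so NolS is active.
With repressor NolS bound, *torM* is not transcribed.
→ *torM* is OFF.
JovX is produced constitutively and is active.
Homoserine is absent, so OxaK is inactive.
With no repressor bound, *qilY* is transcribed.
So QilY is produced and active.
With repressor JovX bound, *quvP* is not transcribed.
→ *quvP* is OFF.
cAMP is absent, so GorU is active.
Fe²⁺ is present, so OrvH is inactive.
With repressor GorU bound, *pexW* is not transcribed.
→ *pexW* is OFF.
Itaconate is present, so JovU is active.
With repressor JovU bound, *torS* is not transcribed.
→ *torS* is OFF.
0 of the 5 genes are transcribed.

0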